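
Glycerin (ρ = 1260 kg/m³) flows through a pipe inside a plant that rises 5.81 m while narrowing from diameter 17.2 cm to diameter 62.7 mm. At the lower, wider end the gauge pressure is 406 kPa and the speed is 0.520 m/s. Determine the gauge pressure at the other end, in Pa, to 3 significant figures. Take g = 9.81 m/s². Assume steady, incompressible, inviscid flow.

The volume flow rate is constant, so v₂ = (A₁/A₂)v₁ = (232/30.9)·0.520 = 3.91 m/s.
Bernoulli: P₁ + ½ρv₁² + ρg h₁ = P₂ + ½ρv₂² + ρg h₂, so P₂ = P₁ + ½ρ(v₁² − v₂²) − ρg(h₂ − h₁).
P₂ = 406000 + ½·1260·(0.520² − 3.91²) − 1260·9.81·(+5.81) = 406000 + (-9480) − (71800) = 325000 Pa.

P₂ = 325000 Pa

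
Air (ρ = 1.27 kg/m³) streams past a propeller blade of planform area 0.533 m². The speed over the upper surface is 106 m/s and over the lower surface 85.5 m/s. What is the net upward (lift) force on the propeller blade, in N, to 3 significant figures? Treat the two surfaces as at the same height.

From P + ½ρv² = const at equal height, P_low − P_up = ½ρ(v_up² − v_low²).
ΔP = ½·1.27·(106² − 85.5²) = 2490 Pa.
Lift = ΔP · A = 2490 × 0.533 = 1330 N.

F ≈ 1330 N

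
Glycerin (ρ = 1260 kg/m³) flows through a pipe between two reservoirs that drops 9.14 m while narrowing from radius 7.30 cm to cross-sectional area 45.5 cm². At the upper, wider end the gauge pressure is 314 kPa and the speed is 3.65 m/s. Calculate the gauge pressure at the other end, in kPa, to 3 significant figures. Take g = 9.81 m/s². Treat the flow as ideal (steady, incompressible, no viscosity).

P₂ ≈ 322 kPa

By continuity, v₂ = v₁·A₁/A₂ = 3.65·(167/45.5) = 13.4 m/s.
Applying Bernoulli between the two ends and solving for P₂: P₂ = P₁ + ½ρ(v₁² − v₂²) − ρgΔh.
P₂ = 314000 + ½·1260·(3.65² − 13.4²) − 1260·9.81·(−9.14) = 314000 + (-105000) − (-113000) = 322000 Pa.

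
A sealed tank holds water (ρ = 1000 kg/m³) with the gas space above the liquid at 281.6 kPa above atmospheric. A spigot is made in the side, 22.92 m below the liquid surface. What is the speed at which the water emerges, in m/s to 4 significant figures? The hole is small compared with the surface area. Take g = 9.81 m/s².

v = 31.83 m/s

Take point 1 at the surface (v₁ ≈ 0) and point 2 at the hole (at atmospheric pressure). Bernoulli: P₁ + ρg h = P_atm + ½ρv₂².
With P₁ − P_atm = 281600 Pa, v₂ = √(2gh + 2ΔP/ρ) = √(2·9.81·22.92 + 2·281600/1000) = 31.83 m/s.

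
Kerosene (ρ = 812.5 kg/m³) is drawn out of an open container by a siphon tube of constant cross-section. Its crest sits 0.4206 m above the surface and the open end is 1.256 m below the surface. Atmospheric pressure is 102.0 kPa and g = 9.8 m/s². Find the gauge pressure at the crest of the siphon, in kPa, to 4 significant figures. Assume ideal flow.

P_gauge ≈ -13.35 kPa

The outlet speed comes from Torricelli: v = √(2g·1.256) = 4.962 m/s.
The bore is uniform, so the speed at the crest is the same v. Bernoulli surface→crest: P_atm = P_top + ½ρv² + ρg·h_top.
P_top = 102000 − ½·812.5·4.962² − 812.5·9.8·0.4206 = 88650 Pa. So P_gauge = P_top − P_atm = -13350 Pa.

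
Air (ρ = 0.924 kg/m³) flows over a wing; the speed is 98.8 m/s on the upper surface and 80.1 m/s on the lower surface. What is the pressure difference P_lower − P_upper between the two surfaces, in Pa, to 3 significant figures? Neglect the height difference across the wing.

ΔP ≈ 1550 Pa

Bernoulli (same height): P_lower − P_upper = ½ρ(v_upper² − v_lower²).
ΔP = ½·0.924·(98.8² − 80.1²) = 1550 Pa.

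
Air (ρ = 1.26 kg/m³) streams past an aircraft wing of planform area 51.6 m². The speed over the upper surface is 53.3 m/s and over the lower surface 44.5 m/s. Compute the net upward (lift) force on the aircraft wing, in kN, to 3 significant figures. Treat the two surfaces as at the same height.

With equal heights on the two surfaces, Bernoulli gives P_lower − P_upper = ½ρ(v_upper² − v_lower²).
ΔP = ½·1.26·(53.3² − 44.5²) = 542 Pa.
Lift = ΔP · A = 542 × 51.6 = 28000 N.

28.0 kN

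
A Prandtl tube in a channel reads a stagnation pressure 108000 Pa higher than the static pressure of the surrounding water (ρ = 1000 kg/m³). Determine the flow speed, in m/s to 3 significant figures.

Bernoulli between the free stream and the stagnation point: ½ρv² = P_stag − P_static.
v = √(2ΔP/ρ) = √(2·108000/1000) = 14.7 m/s.

v = 14.7 m/s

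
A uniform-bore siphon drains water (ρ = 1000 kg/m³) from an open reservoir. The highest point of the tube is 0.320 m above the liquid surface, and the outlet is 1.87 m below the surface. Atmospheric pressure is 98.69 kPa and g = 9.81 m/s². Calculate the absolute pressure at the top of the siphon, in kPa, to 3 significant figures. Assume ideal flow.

P_top ≈ 77.2 kPa

Bernoulli surface→outlet gives ½v² = g·h_out, so v = √(2·9.81·1.87) = 6.06 m/s.
The bore is uniform, so the speed at the crest is the same v. Bernoulli surface→crest: P_atm = P_top + ½ρv² + ρg·h_top.
P_top = 98690 − ½·1000·6.06² − 1000·9.81·0.320 = 77200 Pa.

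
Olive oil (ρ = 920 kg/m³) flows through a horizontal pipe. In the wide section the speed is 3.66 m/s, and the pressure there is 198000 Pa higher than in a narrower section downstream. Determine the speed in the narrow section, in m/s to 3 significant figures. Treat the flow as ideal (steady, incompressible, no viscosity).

With h₁ = h₂, rearranging Bernoulli gives v₂ = √(v₁² + 2ΔP/ρ).
v₂ = √(3.66² + 2·198000/920) = √(13.4 + 430) = 21.1 m/s.

v₂ ≈ 21.1 m/s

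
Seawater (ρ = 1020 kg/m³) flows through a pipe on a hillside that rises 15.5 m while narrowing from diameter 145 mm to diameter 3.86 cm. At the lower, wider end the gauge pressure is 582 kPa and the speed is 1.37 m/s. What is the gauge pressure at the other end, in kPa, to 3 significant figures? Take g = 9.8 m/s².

Mass conservation (A₁v₁ = A₂v₂) gives v₂ = 1.37 × 165/11.7 = 19.3 m/s.
Energy conservation along the streamline gives P₂ = P₁ − ½ρ(v₂² − v₁²) − ρg(h₂ − h₁).
P₂ = 582000 + ½·1020·(1.37² − 19.3²) − 1020·9.8·(+15.5) = 582000 + (-190000) − (155000) = 237000 Pa.

P₂ ≈ 237 kPa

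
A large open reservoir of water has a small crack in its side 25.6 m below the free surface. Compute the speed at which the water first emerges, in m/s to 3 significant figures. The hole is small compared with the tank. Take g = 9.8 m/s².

v ≈ 22.4 m/s

With the surface at rest and both surface and jet at atmospheric pressure, Bernoulli gives ρg h = ½ρv², so v = √(2gh) = √(2·9.8·25.6) = 22.4 m/s.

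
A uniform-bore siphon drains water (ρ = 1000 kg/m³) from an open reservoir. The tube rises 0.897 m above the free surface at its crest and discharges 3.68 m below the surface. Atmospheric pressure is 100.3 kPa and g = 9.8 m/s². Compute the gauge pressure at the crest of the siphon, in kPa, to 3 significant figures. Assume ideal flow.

The outlet speed comes from Torricelli: v = √(2g·3.68) = 8.49 m/s.
With constant cross-section the crest speed equals v; applying Bernoulli from the surface up to the crest, P_top = P_atm − ½ρv² − ρg·h_top.
P_top = 100300 − ½·1000·8.49² − 1000·9.8·0.897 = 55400 Pa. So P_gauge = P_top − P_atm = -44900 Pa.

P_gauge = -44.9 kPa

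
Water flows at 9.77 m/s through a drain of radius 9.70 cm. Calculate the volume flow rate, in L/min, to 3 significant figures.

17300 L/min

Q = A·v = 0.0296 m² × 9.77 m/s = 0.289 m³/s.
Converting: 0.289 m³/s × 60000 = 17300 L/min.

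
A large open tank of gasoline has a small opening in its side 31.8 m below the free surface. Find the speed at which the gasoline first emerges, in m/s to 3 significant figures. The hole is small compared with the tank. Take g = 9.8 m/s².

Torricelli's result v = √(2gh) gives v = √(2·9.8·31.8) = 25.0 m/s.

25.0 m/s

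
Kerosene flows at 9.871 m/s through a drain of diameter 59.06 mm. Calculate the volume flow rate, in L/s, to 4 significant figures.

27.04 L/s

Q = A·v = 0.002740 m² × 9.871 m/s = 0.02704 m³/s.
Converting: 0.02704 m³/s × 1000 = 27.04 L/s.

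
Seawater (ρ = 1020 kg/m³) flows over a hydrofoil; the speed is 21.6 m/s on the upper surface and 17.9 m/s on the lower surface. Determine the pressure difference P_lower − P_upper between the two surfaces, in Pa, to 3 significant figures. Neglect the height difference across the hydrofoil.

ΔP ≈ 74500 Pa

The pressure is lower where the speed is higher: ΔP = ½ρ(v_up² − v_low²).
ΔP = ½·1020·(21.6² − 17.9²) = 74500 Pa.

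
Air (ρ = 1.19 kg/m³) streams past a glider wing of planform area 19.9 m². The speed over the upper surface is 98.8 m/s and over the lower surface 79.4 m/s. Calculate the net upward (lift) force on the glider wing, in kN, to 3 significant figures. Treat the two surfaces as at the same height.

The faster flow above has the lower pressure; Bernoulli (same height) gives ΔP = ½ρ(v_up² − v_low²).
ΔP = ½·1.19·(98.8² − 79.4²) = 2060 Pa.
Lift = ΔP · A = 2060 × 19.9 = 40900 N.

F ≈ 40.9 kN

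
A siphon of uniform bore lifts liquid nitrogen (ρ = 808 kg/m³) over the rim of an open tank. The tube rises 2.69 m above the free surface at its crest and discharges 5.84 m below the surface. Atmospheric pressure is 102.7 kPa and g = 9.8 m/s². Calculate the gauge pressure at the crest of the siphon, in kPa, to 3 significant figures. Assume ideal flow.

P_gauge = -67.5 kPa

Bernoulli surface→outlet gives ½v² = g·h_out, so v = √(2·9.8·5.84) = 10.7 m/s.
With constant cross-section the crest speed equals v; applying Bernoulli from the surface up to the crest, P_top = P_atm − ½ρv² − ρg·h_top.
P_top = 102700 − ½·808·10.7² − 808·9.8·2.69 = 35200 Pa. So P_gauge = P_top − P_atm = -67500 Pa.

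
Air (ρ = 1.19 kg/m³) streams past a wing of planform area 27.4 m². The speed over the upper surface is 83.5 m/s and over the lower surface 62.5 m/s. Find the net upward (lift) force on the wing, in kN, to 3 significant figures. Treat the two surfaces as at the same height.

50.0 kN

From P + ½ρv² = const at equal height, P_low − P_up = ½ρ(v_up² − v_low²).
ΔP = ½·1.19·(83.5² − 62.5²) = 1820 Pa.
Lift = ΔP · A = 1820 × 27.4 = 50000 N.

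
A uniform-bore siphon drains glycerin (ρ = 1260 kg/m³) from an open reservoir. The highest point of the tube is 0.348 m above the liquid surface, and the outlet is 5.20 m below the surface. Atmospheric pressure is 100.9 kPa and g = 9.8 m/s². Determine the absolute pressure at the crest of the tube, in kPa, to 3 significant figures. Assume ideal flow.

Bernoulli surface→outlet gives ½v² = g·h_out, so v = √(2·9.8·5.20) = 10.1 m/s.
Continuity keeps v the same throughout the tube; from surface to crest, P_atm + 0 = P_top + ½ρv² + ρg·h_top.
P_top = 100900 − ½·1260·10.1² − 1260·9.8·0.348 = 32400 Pa.

P_top = 32.4 kPa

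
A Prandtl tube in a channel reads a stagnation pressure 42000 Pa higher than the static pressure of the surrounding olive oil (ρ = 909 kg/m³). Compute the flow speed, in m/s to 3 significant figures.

v ≈ 9.61 m/s

At the stagnation point the flow is brought to rest, so Bernoulli gives P_stag − P_static = ½ρv².
v = √(2ΔP/ρ) = √(2·42000/909) = 9.61 m/s.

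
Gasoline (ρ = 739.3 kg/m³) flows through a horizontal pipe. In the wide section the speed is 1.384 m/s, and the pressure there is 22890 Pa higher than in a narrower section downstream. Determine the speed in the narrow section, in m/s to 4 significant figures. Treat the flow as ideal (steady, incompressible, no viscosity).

v₂ ≈ 7.990 m/s

Along the level pipe P + ½ρv² is conserved, hence v₂² = v₁² + 2(P₁ − P₂)/ρ.
v₂ = √(1.384² + 2·22890/739.3) = √(1.915 + 61.92) = 7.990 m/s.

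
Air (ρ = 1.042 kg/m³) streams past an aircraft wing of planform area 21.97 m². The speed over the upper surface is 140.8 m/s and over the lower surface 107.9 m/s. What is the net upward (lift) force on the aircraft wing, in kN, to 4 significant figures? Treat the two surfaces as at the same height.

93.66 kN

The faster flow above has the lower pressure; Bernoulli (same height) gives ΔP = ½ρ(v_up² − v_low²).
ΔP = ½·1.042·(140.8² − 107.9²) = 4263 Pa.
Lift = ΔP · A = 4263 × 21.97 = 93660 N.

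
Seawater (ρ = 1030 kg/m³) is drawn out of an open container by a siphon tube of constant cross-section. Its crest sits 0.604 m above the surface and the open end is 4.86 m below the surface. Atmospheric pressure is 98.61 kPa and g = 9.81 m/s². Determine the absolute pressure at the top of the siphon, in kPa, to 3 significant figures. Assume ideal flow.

43.4 kPa

The outlet speed comes from Torricelli: v = √(2g·4.86) = 9.76 m/s.
With constant cross-section the crest speed equals v; applying Bernoulli from the surface up to the crest, P_top = P_atm − ½ρv² − ρg·h_top.
P_top = 98610 − ½·1030·9.76² − 1030·9.81·0.604 = 43400 Pa.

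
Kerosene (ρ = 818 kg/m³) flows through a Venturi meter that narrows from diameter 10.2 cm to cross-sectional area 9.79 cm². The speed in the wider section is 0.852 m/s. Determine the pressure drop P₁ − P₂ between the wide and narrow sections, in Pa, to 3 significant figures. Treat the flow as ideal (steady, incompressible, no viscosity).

20400 Pa

The volume flow rate is constant, so v₂ = (A₁/A₂)v₁ = (81.7/9.79)·0.852 = 7.11 m/s.
With no height change, Bernoulli's equation is P₁ + ½ρv₁² = P₂ + ½ρv₂².
P₁ − P₂ = ½·818·(7.11² − 0.852²) = ½·818·49.8 = 20400 Pa.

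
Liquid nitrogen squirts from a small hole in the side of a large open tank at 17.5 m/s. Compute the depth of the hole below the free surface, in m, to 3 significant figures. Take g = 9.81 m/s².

Inverting v = √(2gh) gives h = v² / 2g.
h = 17.5²/(2·9.81) = 306/19.62 = 15.6 m.

15.6 m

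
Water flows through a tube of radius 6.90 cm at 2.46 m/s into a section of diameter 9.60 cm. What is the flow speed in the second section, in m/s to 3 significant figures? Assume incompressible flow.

v₂ = 5.08 m/s

Mass conservation (A₁v₁ = A₂v₂) gives v₂ = 2.46 × 150/72.4 = 5.08 m/s.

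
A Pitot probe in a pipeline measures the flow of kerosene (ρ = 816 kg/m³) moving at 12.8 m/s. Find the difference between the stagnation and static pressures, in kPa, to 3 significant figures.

At the stagnation point the flow is brought to rest, so Bernoulli gives P_stag − P_static = ½ρv².
ΔP = ½·816·12.8² = 66800 Pa.

66.8 kPa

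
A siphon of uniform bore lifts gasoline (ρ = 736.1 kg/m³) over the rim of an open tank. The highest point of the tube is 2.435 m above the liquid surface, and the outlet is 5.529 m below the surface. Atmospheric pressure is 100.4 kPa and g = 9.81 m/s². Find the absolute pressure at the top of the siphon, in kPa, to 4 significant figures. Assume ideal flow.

From the surface to the outlet (both open to atmosphere, surface at rest): v = √(2g·h_out) = √(2·9.81·5.529) = 10.42 m/s.
The bore is uniform, so the speed at the crest is the same v. Bernoulli surface→crest: P_atm = P_top + ½ρv² + ρg·h_top.
P_top = 100400 − ½·736.1·10.42² − 736.1·9.81·2.435 = 42890 Pa.

P_top = 42.89 kPa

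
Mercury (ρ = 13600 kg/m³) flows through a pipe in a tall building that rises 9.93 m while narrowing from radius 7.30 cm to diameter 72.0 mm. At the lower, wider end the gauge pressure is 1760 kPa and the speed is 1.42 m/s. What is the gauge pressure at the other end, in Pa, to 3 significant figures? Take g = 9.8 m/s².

Continuity gives A₁v₁ = A₂v₂, so v₂ = (167 cm²)/(40.7 cm²) × 1.42 m/s = 5.84 m/s.
Energy conservation along the streamline gives P₂ = P₁ − ½ρ(v₂² − v₁²) − ρg(h₂ − h₁).
P₂ = 1760000 + ½·13600·(1.42² − 5.84²) − 13600·9.8·(+9.93) = 1760000 + (-218000) − (1320000) = 218000 Pa.

P₂ ≈ 218000 Pa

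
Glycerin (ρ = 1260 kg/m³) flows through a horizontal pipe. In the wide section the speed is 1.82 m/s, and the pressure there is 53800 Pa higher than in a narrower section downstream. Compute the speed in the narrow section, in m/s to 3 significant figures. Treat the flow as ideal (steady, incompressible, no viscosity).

Horizontal Bernoulli: P₁ + ½ρv₁² = P₂ + ½ρv₂², so v₂² = v₁² + 2(P₁ − P₂)/ρ.
v₂ = √(1.82² + 2·53800/1260) = √(3.31 + 85.4) = 9.42 m/s.

v₂ = 9.42 m/s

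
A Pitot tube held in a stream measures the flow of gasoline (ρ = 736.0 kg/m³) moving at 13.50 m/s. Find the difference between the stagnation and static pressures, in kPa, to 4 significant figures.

Bernoulli between the free stream and the stagnation point: ½ρv² = P_stag − P_static.
ΔP = ½·736.0·13.50² = 67070 Pa.

ΔP = 67.07 kPa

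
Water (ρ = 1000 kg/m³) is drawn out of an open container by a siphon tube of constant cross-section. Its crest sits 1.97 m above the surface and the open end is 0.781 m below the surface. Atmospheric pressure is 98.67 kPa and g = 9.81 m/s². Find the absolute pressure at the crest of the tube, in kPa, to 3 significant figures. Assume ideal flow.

P_top ≈ 71.7 kPa

The outlet speed comes from Torricelli: v = √(2g·0.781) = 3.91 m/s.
The bore is uniform, so the speed at the crest is the same v. Bernoulli surface→crest: P_atm = P_top + ½ρv² + ρg·h_top.
P_top = 98670 − ½·1000·3.91² − 1000·9.81·1.97 = 71700 Pa.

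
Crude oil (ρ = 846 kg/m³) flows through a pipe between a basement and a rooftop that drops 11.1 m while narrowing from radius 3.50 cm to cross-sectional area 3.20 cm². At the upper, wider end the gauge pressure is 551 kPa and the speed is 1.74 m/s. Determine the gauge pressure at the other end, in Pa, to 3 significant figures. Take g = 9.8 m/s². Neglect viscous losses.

Mass conservation (A₁v₁ = A₂v₂) gives v₂ = 1.74 × 38.5/3.20 = 20.9 m/s.
Energy conservation along the streamline gives P₂ = P₁ − ½ρ(v₂² − v₁²) − ρg(h₂ − h₁).
P₂ = 551000 + ½·846·(1.74² − 20.9²) − 846·9.8·(−11.1) = 551000 + (-184000) − (-92000) = 459000 Pa.

P₂ ≈ 459000 Pa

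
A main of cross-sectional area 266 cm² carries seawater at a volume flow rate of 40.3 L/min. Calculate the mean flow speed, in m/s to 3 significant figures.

Q = 40.3 L/min = 0.000672 m³/s.
v = Q/A = 0.000672 / 0.0266 = 0.0253 m/s.

v = 0.0253 m/s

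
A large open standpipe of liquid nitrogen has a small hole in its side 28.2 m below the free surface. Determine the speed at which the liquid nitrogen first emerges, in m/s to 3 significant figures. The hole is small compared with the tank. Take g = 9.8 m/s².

Torricelli's result v = √(2gh) gives v = √(2·9.8·28.2) = 23.5 m/s.

23.5 m/s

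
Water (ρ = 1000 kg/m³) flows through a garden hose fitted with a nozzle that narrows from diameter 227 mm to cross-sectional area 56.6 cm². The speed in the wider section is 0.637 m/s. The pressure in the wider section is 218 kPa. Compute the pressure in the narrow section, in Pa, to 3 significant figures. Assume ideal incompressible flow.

The volume flow rate is constant, so v₂ = (A₁/A₂)v₁ = (405/56.6)·0.637 = 4.55 m/s.
Along the horizontal streamline, P + ½ρv² is constant.
P₂ = P₁ − ½ρ(v₂² − v₁²) = 218000 − ½·1000·(4.55² − 0.637²) = 218000 − 10200 = 208000 Pa.

208000 Pa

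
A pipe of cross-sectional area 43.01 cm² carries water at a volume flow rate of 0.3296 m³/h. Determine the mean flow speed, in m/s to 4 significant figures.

v = 0.02129 m/s

Q = 0.3296 m³/h = 0.00009156 m³/s.
v = Q/A = 0.00009156 / 0.004301 = 0.02129 m/s.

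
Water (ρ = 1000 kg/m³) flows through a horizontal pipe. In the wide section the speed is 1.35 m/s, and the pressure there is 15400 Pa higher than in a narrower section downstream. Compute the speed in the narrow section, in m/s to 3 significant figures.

5.71 m/s

With h₁ = h₂, rearranging Bernoulli gives v₂ = √(v₁² + 2ΔP/ρ).
v₂ = √(1.35² + 2·15400/1000) = √(1.82 + 30.8) = 5.71 m/s.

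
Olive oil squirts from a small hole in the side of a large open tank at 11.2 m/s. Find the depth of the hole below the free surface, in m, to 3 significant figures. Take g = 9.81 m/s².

h = 6.39 m

For a small hole in a large open tank, ½v² = gh, giving h = v²/(2g).
h = 11.2²/(2·9.81) = 125/19.62 = 6.39 m.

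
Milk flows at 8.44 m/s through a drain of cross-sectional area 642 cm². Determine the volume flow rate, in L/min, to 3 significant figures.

Q = A·v = 0.0642 m² × 8.44 m/s = 0.542 m³/s.
Converting: 0.542 m³/s × 60000 = 32500 L/min.

Q ≈ 32500 L/min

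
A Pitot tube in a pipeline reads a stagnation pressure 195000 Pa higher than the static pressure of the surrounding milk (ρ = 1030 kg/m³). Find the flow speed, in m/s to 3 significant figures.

v ≈ 19.5 m/s

At the stagnation point the flow is brought to rest, so Bernoulli gives P_stag − P_static = ½ρv².
v = √(2ΔP/ρ) = √(2·195000/1030) = 19.5 m/s.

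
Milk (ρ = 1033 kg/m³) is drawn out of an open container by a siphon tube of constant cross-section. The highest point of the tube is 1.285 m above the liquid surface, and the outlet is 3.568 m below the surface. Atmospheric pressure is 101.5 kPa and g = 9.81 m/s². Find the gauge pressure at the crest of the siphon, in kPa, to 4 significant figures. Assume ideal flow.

From the surface to the outlet (both open to atmosphere, surface at rest): v = √(2g·h_out) = √(2·9.81·3.568) = 8.367 m/s.
Continuity keeps v the same throughout the tube; from surface to crest, P_atm + 0 = P_top + ½ρv² + ρg·h_top.
P_top = 101500 − ½·1033·8.367² − 1033·9.81·1.285 = 52320 Pa. So P_gauge = P_top − P_atm = -49180 Pa.

P_gauge ≈ -49.18 kPa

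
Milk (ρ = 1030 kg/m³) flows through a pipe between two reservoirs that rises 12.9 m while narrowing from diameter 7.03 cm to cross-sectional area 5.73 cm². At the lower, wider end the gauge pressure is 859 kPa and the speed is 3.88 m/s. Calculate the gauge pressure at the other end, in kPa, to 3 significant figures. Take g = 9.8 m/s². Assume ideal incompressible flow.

381 kPa

By continuity, v₂ = v₁·A₁/A₂ = 3.88·(38.8/5.73) = 26.3 m/s.
Bernoulli: P₁ + ½ρv₁² + ρg h₁ = P₂ + ½ρv₂² + ρg h₂, so P₂ = P₁ + ½ρ(v₁² − v₂²) − ρg(h₂ − h₁).
P₂ = 859000 + ½·1030·(3.88² − 26.3²) − 1030·9.8·(+12.9) = 859000 + (-348000) − (130000) = 381000 Pa.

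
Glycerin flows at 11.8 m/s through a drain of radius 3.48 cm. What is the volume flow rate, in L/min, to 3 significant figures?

Q = 2690 L/min

Q = A·v = 0.00380 m² × 11.8 m/s = 0.0449 m³/s.
Converting: 0.0449 m³/s × 60000 = 2690 L/min.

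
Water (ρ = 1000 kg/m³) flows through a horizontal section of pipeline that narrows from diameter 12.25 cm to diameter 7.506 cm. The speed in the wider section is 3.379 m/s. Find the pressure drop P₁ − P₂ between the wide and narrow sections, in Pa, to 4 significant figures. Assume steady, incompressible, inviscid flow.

ΔP ≈ 34790 Pa

Mass conservation (A₁v₁ = A₂v₂) gives v₂ = 3.379 × 117.9/44.25 = 9.000 m/s.
Along the horizontal streamline, P + ½ρv² is constant.
P₁ − P₂ = ½·1000·(9.000² − 3.379²) = ½·1000·69.58 = 34790 Pa.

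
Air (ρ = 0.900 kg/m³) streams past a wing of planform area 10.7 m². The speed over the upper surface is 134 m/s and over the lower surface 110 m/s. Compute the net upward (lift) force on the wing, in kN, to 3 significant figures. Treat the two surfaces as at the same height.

The faster flow above has the lower pressure; Bernoulli (same height) gives ΔP = ½ρ(v_up² − v_low²).
ΔP = ½·0.900·(134² − 110²) = 2640 Pa.
Lift = ΔP · A = 2640 × 10.7 = 28200 N.

F ≈ 28.2 kN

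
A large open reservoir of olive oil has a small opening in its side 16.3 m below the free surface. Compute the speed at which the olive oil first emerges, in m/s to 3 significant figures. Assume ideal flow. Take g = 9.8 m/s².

v = 17.9 m/s

With the surface at rest and both surface and jet at atmospheric pressure, Bernoulli gives ρg h = ½ρv², so v = √(2gh) = √(2·9.8·16.3) = 17.9 m/s.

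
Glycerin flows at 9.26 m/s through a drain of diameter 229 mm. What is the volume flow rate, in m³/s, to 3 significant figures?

Q = A·v = 0.0412 m² × 9.26 m/s = 0.381 m³/s.

Q ≈ 0.381 m³/s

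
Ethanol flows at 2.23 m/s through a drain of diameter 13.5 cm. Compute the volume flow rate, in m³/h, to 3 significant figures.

Q = A·v = 0.0143 m² × 2.23 m/s = 0.0319 m³/s.
Converting: 0.0319 m³/s × 3600 = 115 m³/h.

Q ≈ 115 m³/h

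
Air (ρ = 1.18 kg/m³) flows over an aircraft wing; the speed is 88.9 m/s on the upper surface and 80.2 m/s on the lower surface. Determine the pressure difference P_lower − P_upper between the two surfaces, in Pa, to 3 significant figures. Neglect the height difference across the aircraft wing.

Bernoulli (same height): P_lower − P_upper = ½ρ(v_upper² − v_lower²).
ΔP = ½·1.18·(88.9² − 80.2²) = 868 Pa.

ΔP ≈ 868 Pa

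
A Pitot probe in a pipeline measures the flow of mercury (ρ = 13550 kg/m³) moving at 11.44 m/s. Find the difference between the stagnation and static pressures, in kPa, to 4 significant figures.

ΔP ≈ 886.7 kPa

The dynamic pressure equals the rise in static pressure at the stagnation point: ΔP = ½ρv².
ΔP = ½·13550·11.44² = 886700 Pa.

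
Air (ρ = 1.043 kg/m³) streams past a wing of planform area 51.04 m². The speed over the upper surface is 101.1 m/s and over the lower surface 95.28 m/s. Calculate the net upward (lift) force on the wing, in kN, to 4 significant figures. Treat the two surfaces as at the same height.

With equal heights on the two surfaces, Bernoulli gives P_lower − P_upper = ½ρ(v_upper² − v_lower²).
ΔP = ½·1.043·(101.1² − 95.28²) = 596.0 Pa.
Lift = ΔP · A = 596.0 × 51.04 = 30420 N.

F ≈ 30.42 kN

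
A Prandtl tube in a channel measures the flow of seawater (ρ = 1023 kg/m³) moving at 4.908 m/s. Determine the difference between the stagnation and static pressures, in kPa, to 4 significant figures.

At the stagnation point the flow is brought to rest, so Bernoulli gives P_stag − P_static = ½ρv².
ΔP = ½·1023·4.908² = 12320 Pa.

ΔP ≈ 12.32 kPa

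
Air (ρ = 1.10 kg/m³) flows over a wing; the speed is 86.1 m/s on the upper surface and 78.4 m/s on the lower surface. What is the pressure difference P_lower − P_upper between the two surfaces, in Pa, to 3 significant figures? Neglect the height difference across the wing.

ΔP ≈ 697 Pa

Bernoulli (same height): P_lower − P_upper = ½ρ(v_upper² − v_lower²).
ΔP = ½·1.10·(86.1² − 78.4²) = 697 Pa.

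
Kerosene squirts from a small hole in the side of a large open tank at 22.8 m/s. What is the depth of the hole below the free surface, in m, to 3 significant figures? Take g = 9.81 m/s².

Inverting v = √(2gh) gives h = v² / 2g.
h = 22.8²/(2·9.81) = 520/19.62 = 26.5 m.

h = 26.5 m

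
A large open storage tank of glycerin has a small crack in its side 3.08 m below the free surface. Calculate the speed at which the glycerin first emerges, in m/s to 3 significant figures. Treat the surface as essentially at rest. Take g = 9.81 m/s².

v ≈ 7.77 m/s

Torricelli's result v = √(2gh) gives v = √(2·9.81·3.08) = 7.77 m/s.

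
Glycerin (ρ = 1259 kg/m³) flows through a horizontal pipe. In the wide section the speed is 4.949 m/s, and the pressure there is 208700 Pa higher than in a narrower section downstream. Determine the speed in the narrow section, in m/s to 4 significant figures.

Along the level pipe P + ½ρv² is conserved, hence v₂² = v₁² + 2(P₁ − P₂)/ρ.
v₂ = √(4.949² + 2·208700/1259) = √(24.49 + 331.5) = 18.87 m/s.

18.87 m/s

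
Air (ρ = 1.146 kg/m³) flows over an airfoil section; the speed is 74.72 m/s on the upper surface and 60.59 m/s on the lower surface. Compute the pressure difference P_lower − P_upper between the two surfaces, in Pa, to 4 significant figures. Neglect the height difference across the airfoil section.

ΔP = 1096 Pa

With negligible Δh, P + ½ρv² is constant, so P_low − P_up = ½ρ(v_up² − v_low²).
ΔP = ½·1.146·(74.72² − 60.59²) = 1096 Pa.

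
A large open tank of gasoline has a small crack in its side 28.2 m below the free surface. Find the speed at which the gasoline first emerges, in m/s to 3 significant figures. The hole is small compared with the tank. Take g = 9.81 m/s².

Torricelli's result v = √(2gh) gives v = √(2·9.81·28.2) = 23.5 m/s.

v ≈ 23.5 m/s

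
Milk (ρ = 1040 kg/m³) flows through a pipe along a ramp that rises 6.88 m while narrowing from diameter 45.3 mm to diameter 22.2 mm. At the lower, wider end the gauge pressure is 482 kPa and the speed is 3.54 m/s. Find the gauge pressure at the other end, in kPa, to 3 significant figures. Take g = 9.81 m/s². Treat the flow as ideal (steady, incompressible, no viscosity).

Continuity gives A₁v₁ = A₂v₂, so v₂ = (16.1 cm²)/(3.87 cm²) × 3.54 m/s = 14.7 m/s.
Energy conservation along the streamline gives P₂ = P₁ − ½ρ(v₂² − v₁²) − ρg(h₂ − h₁).
P₂ = 482000 + ½·1040·(3.54² − 14.7²) − 1040·9.81·(+6.88) = 482000 + (-106000) − (70200) = 305000 Pa.

P₂ = 305 kPa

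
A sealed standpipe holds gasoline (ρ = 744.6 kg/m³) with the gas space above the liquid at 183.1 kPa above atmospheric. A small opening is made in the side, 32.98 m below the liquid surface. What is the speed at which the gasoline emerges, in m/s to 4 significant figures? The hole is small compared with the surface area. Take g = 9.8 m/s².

v ≈ 33.74 m/s

Take point 1 at the surface (v₁ ≈ 0) and point 2 at the hole (at atmospheric pressure). Bernoulli: P₁ + ρg h = P_atm + ½ρv₂².
With P₁ − P_atm = 183100 Pa, v₂ = √(2gh + 2ΔP/ρ) = √(2·9.8·32.98 + 2·183100/744.6) = 33.74 m/s.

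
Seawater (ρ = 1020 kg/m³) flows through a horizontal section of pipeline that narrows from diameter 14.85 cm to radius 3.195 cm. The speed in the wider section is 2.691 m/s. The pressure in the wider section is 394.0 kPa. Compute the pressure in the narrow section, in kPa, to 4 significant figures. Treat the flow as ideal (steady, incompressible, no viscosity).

P₂ = 290.0 kPa

Continuity gives A₁v₁ = A₂v₂, so v₂ = (173.2 cm²)/(32.07 cm²) × 2.691 m/s = 14.53 m/s.
With no height change, Bernoulli's equation is P₁ + ½ρv₁² = P₂ + ½ρv₂².
P₂ = P₁ − ½ρ(v₂² − v₁²) = 394000 − ½·1020·(14.53² − 2.691²) = 394000 − 104000 = 290000 Pa.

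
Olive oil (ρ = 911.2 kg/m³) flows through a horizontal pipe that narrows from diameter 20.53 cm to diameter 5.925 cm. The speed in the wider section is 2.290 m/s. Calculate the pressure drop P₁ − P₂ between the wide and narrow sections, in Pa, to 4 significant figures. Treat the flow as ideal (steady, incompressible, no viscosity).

ΔP ≈ 342000 Pa

The volume flow rate is constant, so v₂ = (A₁/A₂)v₁ = (331.0/27.57)·2.290 = 27.49 m/s.
With no height change, Bernoulli's equation is P₁ + ½ρv₁² = P₂ + ½ρv₂².
P₁ − P₂ = ½·911.2·(27.49² − 2.290²) = ½·911.2·750.7 = 342000 Pa.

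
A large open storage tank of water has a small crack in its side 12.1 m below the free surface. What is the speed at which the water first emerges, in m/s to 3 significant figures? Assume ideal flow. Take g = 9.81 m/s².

Torricelli's result v = √(2gh) gives v = √(2·9.81·12.1) = 15.4 m/s.

v = 15.4 m/s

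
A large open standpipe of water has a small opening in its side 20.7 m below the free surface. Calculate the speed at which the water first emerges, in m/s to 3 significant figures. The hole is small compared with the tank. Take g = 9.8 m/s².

v ≈ 20.1 m/s

Bernoulli from surface to hole (P equal, v_surface ≈ 0): v = √(2gh) = √(2×9.8×20.7) = 20.1 m/s.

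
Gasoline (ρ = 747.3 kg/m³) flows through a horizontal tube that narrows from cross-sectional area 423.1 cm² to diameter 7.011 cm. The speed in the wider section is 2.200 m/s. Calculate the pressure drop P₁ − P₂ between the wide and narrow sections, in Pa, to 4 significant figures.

ΔP ≈ 215400 Pa

Continuity gives A₁v₁ = A₂v₂, so v₂ = (423.1 cm²)/(38.61 cm²) × 2.200 m/s = 24.11 m/s.
Along the horizontal streamline, P + ½ρv² is constant.
P₁ − P₂ = ½·747.3·(24.11² − 2.200²) = ½·747.3·576.5 = 215400 Pa.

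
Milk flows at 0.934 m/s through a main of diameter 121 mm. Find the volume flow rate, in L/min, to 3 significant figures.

Q = 644 L/min

Q = A·v = 0.0115 m² × 0.934 m/s = 0.0107 m³/s.
Converting: 0.0107 m³/s × 60000 = 644 L/min.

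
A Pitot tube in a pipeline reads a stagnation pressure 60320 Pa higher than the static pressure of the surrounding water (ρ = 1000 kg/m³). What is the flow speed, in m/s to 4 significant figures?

The dynamic pressure equals the rise in static pressure at the stagnation point: ΔP = ½ρv².
v = √(2ΔP/ρ) = √(2·60320/1000) = 10.98 m/s.

v ≈ 10.98 m/s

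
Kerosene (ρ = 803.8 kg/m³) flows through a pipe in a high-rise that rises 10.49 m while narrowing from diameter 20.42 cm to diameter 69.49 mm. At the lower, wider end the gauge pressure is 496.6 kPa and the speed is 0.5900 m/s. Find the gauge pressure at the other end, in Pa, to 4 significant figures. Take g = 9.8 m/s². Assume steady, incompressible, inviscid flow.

Continuity gives A₁v₁ = A₂v₂, so v₂ = (327.5 cm²)/(37.93 cm²) × 0.5900 m/s = 5.095 m/s.
Energy conservation along the streamline gives P₂ = P₁ − ½ρ(v₂² − v₁²) − ρg(h₂ − h₁).
P₂ = 496600 + ½·803.8·(0.5900² − 5.095²) − 803.8·9.8·(+10.49) = 496600 + (-10290) − (82630) = 403700 Pa.

P₂ = 403700 Pa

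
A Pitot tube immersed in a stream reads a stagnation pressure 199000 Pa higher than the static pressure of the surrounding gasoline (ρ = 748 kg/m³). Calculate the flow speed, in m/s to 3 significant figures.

The dynamic pressure equals the rise in static pressure at the stagnation point: ΔP = ½ρv².
v = √(2ΔP/ρ) = √(2·199000/748) = 23.1 m/s.

v ≈ 23.1 m/s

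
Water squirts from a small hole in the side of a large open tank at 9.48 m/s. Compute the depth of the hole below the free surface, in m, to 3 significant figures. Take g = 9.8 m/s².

Inverting v = √(2gh) gives h = v² / 2g.
h = 9.48²/(2·9.8) = 89.9/19.60 = 4.59 m.

h ≈ 4.59 m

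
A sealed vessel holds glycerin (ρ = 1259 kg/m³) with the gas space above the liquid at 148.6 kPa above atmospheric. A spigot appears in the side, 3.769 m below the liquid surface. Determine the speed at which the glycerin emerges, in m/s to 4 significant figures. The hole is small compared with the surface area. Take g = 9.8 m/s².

Take point 1 at the surface (v₁ ≈ 0) and point 2 at the hole (at atmospheric pressure). Bernoulli: P₁ + ρg h = P_atm + ½ρv₂².
With P₁ − P_atm = 148600 Pa, v₂ = √(2gh + 2ΔP/ρ) = √(2·9.8·3.769 + 2·148600/1259) = 17.60 m/s.

v ≈ 17.60 m/s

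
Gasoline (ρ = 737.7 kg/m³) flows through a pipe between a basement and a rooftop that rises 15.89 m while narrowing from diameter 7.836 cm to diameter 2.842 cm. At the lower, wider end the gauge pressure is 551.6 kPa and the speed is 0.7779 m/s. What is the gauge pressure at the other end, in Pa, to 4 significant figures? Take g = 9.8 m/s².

P₂ = 424000 Pa

Mass conservation (A₁v₁ = A₂v₂) gives v₂ = 0.7779 × 48.23/6.344 = 5.914 m/s.
Applying Bernoulli between the two ends and solving for P₂: P₂ = P₁ + ½ρ(v₁² − v₂²) − ρgΔh.
P₂ = 551600 + ½·737.7·(0.7779² − 5.914²) − 737.7·9.8·(+15.89) = 551600 + (-12680) − (114900) = 424000 Pa.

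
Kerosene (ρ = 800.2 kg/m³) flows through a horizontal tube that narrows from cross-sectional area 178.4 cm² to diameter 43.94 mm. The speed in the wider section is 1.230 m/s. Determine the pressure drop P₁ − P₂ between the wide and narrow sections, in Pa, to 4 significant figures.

Continuity gives A₁v₁ = A₂v₂, so v₂ = (178.4 cm²)/(15.16 cm²) × 1.230 m/s = 14.47 m/s.
With no height change, Bernoulli's equation is P₁ + ½ρv₁² = P₂ + ½ρv₂².
P₁ − P₂ = ½·800.2·(14.47² − 1.230²) = ½·800.2·207.9 = 83180 Pa.

ΔP ≈ 83180 Pa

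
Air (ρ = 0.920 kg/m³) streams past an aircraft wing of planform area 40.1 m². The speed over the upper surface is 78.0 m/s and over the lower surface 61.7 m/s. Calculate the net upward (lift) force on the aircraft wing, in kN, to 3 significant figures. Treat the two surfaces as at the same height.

The faster flow above has the lower pressure; Bernoulli (same height) gives ΔP = ½ρ(v_up² − v_low²).
ΔP = ½·0.920·(78.0² − 61.7²) = 1050 Pa.
Lift = ΔP · A = 1050 × 40.1 = 42000 N.

F ≈ 42.0 kN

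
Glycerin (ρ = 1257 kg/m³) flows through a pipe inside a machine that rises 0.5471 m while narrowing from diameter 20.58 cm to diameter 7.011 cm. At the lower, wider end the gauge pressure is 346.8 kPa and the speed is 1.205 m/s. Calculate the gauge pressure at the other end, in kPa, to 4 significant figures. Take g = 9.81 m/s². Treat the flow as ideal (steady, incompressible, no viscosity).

The volume flow rate is constant, so v₂ = (A₁/A₂)v₁ = (332.6/38.61)·1.205 = 10.38 m/s.
Bernoulli: P₁ + ½ρv₁² + ρg h₁ = P₂ + ½ρv₂² + ρg h₂, so P₂ = P₁ + ½ρ(v₁² − v₂²) − ρg(h₂ − h₁).
P₂ = 346800 + ½·1257·(1.205² − 10.38²) − 1257·9.81·(+0.5471) = 346800 + (-66840) − (6746) = 273200 Pa.

273.2 kPa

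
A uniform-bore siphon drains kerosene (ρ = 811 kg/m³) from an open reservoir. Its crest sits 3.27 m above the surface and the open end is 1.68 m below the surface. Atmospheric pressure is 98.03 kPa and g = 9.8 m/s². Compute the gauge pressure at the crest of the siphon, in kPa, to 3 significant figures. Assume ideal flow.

P_gauge = -39.3 kPa

Bernoulli surface→outlet gives ½v² = g·h_out, so v = √(2·9.8·1.68) = 5.74 m/s.
With constant cross-section the crest speed equals v; applying Bernoulli from the surface up to the crest, P_top = P_atm − ½ρv² − ρg·h_top.
P_top = 98030 − ½·811·5.74² − 811·9.8·3.27 = 58700 Pa. So P_gauge = P_top − P_atm = -39300 Pa.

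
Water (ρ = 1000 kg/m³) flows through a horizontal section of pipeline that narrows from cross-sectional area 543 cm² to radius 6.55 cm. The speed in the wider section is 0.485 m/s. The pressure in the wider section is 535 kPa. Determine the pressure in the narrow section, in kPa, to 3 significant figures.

Mass conservation (A₁v₁ = A₂v₂) gives v₂ = 0.485 × 543/135 = 1.95 m/s.
Along the horizontal streamline, P + ½ρv² is constant.
P₂ = P₁ − ½ρ(v₂² − v₁²) = 535000 − ½·1000·(1.95² − 0.485²) = 535000 − 1790 = 533000 Pa.

P₂ ≈ 533 kPa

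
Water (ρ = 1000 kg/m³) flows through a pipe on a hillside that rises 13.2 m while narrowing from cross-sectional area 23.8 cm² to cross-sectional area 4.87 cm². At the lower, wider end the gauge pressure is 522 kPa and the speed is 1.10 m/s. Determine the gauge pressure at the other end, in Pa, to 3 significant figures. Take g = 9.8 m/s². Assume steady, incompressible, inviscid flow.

P₂ = 379000 Pa

By continuity, v₂ = v₁·A₁/A₂ = 1.10·(23.8/4.87) = 5.38 m/s.
Energy conservation along the streamline gives P₂ = P₁ − ½ρ(v₂² − v₁²) − ρg(h₂ − h₁).
P₂ = 522000 + ½·1000·(1.10² − 5.38²) − 1000·9.8·(+13.2) = 522000 + (-13800) − (129000) = 379000 Pa.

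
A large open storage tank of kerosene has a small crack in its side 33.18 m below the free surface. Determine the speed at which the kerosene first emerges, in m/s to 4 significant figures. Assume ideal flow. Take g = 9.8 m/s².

v ≈ 25.50 m/s

The surface is effectively still and both ends are open, so ½v² = gh and v = √(2·9.8·33.18) = 25.50 m/s.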